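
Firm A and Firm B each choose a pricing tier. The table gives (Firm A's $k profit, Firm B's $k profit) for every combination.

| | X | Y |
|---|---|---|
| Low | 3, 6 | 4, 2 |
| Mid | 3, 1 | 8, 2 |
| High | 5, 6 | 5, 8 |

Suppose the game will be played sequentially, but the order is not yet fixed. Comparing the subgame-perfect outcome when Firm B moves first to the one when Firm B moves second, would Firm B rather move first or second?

If Firm A leads: Firm B's best replies are Low→X, Mid→Y, High→Y; Firm A's induced payoffs 3, 8, 5; outcome (Mid, Y), payoffs (8, 2).
If Firm B leads: Firm A's best replies are X→High, Y→Mid; Firm B's induced payoffs 6, 2; outcome (High, X), payoffs (5, 6).
Firm B gets 6 moving first and 2 moving second, so Firm B prefers to move first.

first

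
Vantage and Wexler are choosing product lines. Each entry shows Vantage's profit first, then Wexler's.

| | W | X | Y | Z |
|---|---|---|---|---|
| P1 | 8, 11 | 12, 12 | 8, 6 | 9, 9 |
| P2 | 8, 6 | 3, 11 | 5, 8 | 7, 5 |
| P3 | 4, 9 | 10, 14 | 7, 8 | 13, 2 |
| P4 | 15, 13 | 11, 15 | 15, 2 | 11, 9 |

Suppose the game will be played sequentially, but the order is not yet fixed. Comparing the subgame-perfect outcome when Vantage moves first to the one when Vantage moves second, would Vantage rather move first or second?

If Vantage leads: Wexler's best replies are P1→X, P2→X, P3→X, P4→X; Vantage's induced payoffs 12, 3, 10, 11; outcome (P1, X), payoffs (12, 12).
If Wexler leads: Vantage's best replies are W→P4, X→P1, Y→P4, Z→P3; Wexler's induced payoffs 13, 12, 2, 2; outcome (P4, W), payoffs (15, 13).
Vantage gets 12 moving first and 15 moving second, so Vantage prefers to move second.

second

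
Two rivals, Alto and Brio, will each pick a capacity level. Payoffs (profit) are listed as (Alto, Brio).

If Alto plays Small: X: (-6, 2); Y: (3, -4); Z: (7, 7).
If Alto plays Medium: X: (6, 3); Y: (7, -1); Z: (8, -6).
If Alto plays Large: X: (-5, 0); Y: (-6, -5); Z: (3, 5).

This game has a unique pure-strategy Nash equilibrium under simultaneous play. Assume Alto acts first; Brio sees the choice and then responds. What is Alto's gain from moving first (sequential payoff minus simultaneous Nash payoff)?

1

Solve by backward induction (Alto leads).
- Small → Brio plays Z (best of 2, -4, 7); Alto gets 7.
- Medium → Brio plays X (best of 3, -1, -6); Alto gets 6.
- Large → Brio plays Z (best of 0, -5, 5); Alto gets 3.
Alto's induced payoffs are 7, 6, 3, so Alto commits to Small. Subgame-perfect outcome: (Small, Z) with payoffs (7, 7).
Now find the simultaneous Nash equilibrium.
Alto's best replies: X→Medium; Y→Medium; Z→Medium.
Brio's best replies: Small→Z; Medium→X; Large→Z.
Only (Medium, X) has each player best-responding; Nash payoffs (6, 3).
Alto's commitment gain: 7 − 6 = 1.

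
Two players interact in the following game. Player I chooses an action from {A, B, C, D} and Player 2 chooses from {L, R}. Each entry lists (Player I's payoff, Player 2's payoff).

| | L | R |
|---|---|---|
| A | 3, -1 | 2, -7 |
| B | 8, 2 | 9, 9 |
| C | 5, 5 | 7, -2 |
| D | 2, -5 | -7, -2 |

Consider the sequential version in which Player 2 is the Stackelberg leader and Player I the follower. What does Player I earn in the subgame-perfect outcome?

9

Player I best-responds to each possible Player 2 move:
- L: Player I compares 3, 8, 5, 2 and picks B; Player 2 would get 2.
- R: Player I compares 2, 9, 7, -7 and picks B; Player 2 would get 9.
Maximizing over 2, 9, Player 2 chooses R. Subgame-perfect outcome: (B, R) with payoffs (9, 9).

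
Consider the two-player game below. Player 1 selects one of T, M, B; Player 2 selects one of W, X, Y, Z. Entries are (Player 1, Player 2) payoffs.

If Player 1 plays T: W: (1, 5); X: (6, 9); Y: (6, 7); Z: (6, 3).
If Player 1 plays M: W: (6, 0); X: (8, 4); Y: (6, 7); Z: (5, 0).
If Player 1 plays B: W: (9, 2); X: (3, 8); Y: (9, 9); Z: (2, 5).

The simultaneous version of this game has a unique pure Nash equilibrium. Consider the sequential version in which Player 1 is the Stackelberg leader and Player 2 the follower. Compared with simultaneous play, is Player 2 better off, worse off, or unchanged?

Work backward from Player 2's decision.
- T: Player 2 compares 5, 9, 7, 3 and picks X; Player 1 would get 6.
- M: Player 2 compares 0, 4, 7, 0 and picks Y; Player 1 would get 6.
- B: Player 2 compares 2, 8, 9, 5 and picks Y; Player 1 would get 9.
Among 6, 6, 9, the best is 9 at B. Subgame-perfect outcome: (B, Y) with payoffs (9, 9).
For the simultaneous game, intersect best replies.
Player 1's best replies: W→B; X→M; Y→B; Z→T.
Player 2's best replies: T→X; M→Y; B→Y.
Only (B, Y) has each player best-responding; Nash payoffs (9, 9).
Player 2 earns 9 sequentially versus 9 at the Nash outcome: unchanged.

unchanged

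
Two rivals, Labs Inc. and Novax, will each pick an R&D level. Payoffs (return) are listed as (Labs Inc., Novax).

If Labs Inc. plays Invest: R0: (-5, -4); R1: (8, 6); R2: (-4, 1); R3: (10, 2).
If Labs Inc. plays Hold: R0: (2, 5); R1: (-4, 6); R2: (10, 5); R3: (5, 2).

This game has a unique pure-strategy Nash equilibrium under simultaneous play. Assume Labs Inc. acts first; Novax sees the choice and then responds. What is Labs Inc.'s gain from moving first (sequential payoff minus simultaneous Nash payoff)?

0

Novax best-responds to each possible Labs Inc. move:
- Invest: BR = R1, leader payoff 8.
- Hold: BR = R1, leader payoff -4.
Maximizing over 8, -4, Labs Inc. chooses Invest. Subgame-perfect outcome: (Invest, R1) with payoffs (8, 6).
Now find the simultaneous Nash equilibrium.
Labs Inc.'s best replies: R0→Hold; R1→Invest; R2→Hold; R3→Invest.
Novax's best replies: Invest→R1; Hold→R1.
The unique mutual best reply is (Invest, R1), giving (8, 6).
Labs Inc.'s commitment gain: 8 − 8 = 0.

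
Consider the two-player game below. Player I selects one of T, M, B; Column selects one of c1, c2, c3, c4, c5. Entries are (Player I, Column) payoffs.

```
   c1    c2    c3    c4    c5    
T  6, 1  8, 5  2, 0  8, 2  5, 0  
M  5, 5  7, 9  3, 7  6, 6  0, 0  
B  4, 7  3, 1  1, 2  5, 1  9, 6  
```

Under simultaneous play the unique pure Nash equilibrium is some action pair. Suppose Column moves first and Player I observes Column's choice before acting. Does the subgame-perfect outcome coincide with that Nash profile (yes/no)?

no

Player I best-responds to each possible Column move:
- c1: Player I compares 6, 5, 4 and picks T; Column would get 1.
- c2: Player I compares 8, 7, 3 and picks T; Column would get 5.
- c3: Player I compares 2, 3, 1 and picks M; Column would get 7.
- c4: Player I compares 8, 6, 5 and picks T; Column would get 2.
- c5: Player I compares 5, 0, 9 and picks B; Column would get 6.
Among 1, 5, 7, 2, 6, the best is 7 at c3. Subgame-perfect outcome: (M, c3) with payoffs (3, 7).
Now find the simultaneous Nash equilibrium.
Player I's best replies: c1→T; c2→T; c3→M; c4→T; c5→B.
Column's best replies: T→c2; M→c2; B→c1.
Only (T, c2) has each player best-responding; Nash payoffs (8, 5).
Sequential outcome (M, c3) differs from the Nash profile (T, c2).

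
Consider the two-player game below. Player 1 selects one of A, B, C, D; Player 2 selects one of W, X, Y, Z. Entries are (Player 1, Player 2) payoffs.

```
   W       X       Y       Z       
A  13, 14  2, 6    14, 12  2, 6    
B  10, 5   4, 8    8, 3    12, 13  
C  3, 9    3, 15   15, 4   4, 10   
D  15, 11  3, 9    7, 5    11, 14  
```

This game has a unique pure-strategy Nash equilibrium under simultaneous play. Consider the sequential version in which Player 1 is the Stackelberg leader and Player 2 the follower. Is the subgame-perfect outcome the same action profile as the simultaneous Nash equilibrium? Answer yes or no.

Work backward from Player 2's decision.
- A: Player 2 compares 14, 6, 12, 6 and picks W; Player 1 would get 13.
- B: Player 2 compares 5, 8, 3, 13 and picks Z; Player 1 would get 12.
- C: Player 2 compares 9, 15, 4, 10 and picks X; Player 1 would get 3.
- D: Player 2 compares 11, 9, 5, 14 and picks Z; Player 1 would get 11.
Player 1's induced payoffs are 13, 12, 3, 11, so Player 1 commits to A. Subgame-perfect outcome: (A, W) with payoffs (13, 14).
For the simultaneous game, intersect best replies.
Player 1's best replies: W→D; X→B; Y→C; Z→B.
Player 2's best replies: A→W; B→Z; C→X; D→Z.
The unique mutual best reply is (B, Z), giving (12, 13).
Sequential outcome (A, W) differs from the Nash profile (B, Z).

no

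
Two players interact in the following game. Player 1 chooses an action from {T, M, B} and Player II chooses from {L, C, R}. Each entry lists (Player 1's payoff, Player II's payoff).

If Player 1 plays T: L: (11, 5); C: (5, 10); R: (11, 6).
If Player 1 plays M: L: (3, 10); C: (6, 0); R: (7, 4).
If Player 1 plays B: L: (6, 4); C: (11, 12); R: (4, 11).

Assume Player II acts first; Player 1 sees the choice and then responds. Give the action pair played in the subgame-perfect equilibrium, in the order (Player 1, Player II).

Backward induction with Player II moving first.
- L: BR = T, leader payoff 5.
- C: BR = B, leader payoff 12.
- R: BR = T, leader payoff 6.
Player II's induced payoffs are 5, 12, 6, so Player II commits to C. Subgame-perfect outcome: (B, C) with payoffs (11, 12).

(B, C)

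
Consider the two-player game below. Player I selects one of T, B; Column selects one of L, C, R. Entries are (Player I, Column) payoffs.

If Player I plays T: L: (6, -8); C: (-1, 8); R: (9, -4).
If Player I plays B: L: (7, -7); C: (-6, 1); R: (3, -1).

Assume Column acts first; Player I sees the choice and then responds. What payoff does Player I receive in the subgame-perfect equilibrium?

-1

Player I best-responds to each possible Column move:
- L: Player I compares 6, 7 and picks B; Column would get -7.
- C: Player I compares -1, -6 and picks T; Column would get 8.
- R: Player I compares 9, 3 and picks T; Column would get -4.
Column's induced payoffs are -7, 8, -4, so Column commits to C. Subgame-perfect outcome: (T, C) with payoffs (-1, 8).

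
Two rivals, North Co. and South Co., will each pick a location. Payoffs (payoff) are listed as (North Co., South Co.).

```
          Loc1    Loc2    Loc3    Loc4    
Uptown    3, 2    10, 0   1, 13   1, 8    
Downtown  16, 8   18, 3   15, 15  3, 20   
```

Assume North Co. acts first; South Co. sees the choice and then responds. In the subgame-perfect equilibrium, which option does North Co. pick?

Downtown

Work backward from South Co.'s decision.
- Uptown: South Co. compares 2, 0, 13, 8 and picks Loc3; North Co. would get 1.
- Downtown: South Co. compares 8, 3, 15, 20 and picks Loc4; North Co. would get 3.
Maximizing over 1, 3, North Co. chooses Downtown. Subgame-perfect outcome: (Downtown, Loc4) with payoffs (3, 20).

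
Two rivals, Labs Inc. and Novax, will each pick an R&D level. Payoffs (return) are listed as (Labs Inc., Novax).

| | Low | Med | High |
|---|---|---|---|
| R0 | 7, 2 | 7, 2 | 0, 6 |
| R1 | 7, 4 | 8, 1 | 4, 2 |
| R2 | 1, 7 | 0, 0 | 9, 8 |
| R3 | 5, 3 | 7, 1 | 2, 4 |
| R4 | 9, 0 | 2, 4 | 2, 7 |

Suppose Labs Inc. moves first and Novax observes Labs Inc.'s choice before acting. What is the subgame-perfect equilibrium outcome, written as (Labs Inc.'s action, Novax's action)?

(R2, High)

Backward induction with Labs Inc. moving first.
- R0: BR = High, leader payoff 0.
- R1: BR = Low, leader payoff 7.
- R2: BR = High, leader payoff 9.
- R3: BR = High, leader payoff 2.
- R4: BR = High, leader payoff 2.
Maximizing over 0, 7, 9, 2, 2, Labs Inc. chooses R2. Subgame-perfect outcome: (R2, High) with payoffs (9, 8).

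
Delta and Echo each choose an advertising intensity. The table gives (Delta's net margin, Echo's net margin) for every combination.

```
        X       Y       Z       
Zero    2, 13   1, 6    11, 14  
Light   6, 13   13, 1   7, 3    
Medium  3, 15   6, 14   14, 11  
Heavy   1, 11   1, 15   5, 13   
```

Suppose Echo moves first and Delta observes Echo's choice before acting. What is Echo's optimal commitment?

X

Delta best-responds to each possible Echo move:
- X: Delta compares 2, 6, 3, 1 and picks Light; Echo would get 13.
- Y: Delta compares 1, 13, 6, 1 and picks Light; Echo would get 1.
- Z: Delta compares 11, 7, 14, 5 and picks Medium; Echo would get 11.
Maximizing over 13, 1, 11, Echo chooses X. Subgame-perfect outcome: (Light, X) with payoffs (6, 13).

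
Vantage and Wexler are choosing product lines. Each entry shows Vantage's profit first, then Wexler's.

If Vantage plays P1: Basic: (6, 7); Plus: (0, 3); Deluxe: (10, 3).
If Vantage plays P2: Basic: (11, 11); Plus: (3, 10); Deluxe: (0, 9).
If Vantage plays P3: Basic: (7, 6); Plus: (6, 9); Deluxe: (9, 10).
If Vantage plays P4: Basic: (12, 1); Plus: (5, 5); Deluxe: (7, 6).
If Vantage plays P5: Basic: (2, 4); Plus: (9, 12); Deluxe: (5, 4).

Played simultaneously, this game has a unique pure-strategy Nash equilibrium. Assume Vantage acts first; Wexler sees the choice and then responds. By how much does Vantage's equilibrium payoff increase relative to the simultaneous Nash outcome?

Wexler best-responds to each possible Vantage move:
- P1 → Wexler plays Basic (best of 7, 3, 3); Vantage gets 6.
- P2 → Wexler plays Basic (best of 11, 10, 9); Vantage gets 11.
- P3 → Wexler plays Deluxe (best of 6, 9, 10); Vantage gets 9.
- P4 → Wexler plays Deluxe (best of 1, 5, 6); Vantage gets 7.
- P5 → Wexler plays Plus (best of 4, 12, 4); Vantage gets 9.
Among 6, 11, 9, 7, 9, the best is 11 at P2. Subgame-perfect outcome: (P2, Basic) with payoffs (11, 11).
Now find the simultaneous Nash equilibrium.
Vantage's best replies: Basic→P4; Plus→P5; Deluxe→P1.
Wexler's best replies: P1→Basic; P2→Basic; P3→Deluxe; P4→Deluxe; P5→Plus.
The unique mutual best reply is (P5, Plus), giving (9, 12).
Vantage's commitment gain: 11 − 9 = 2.

2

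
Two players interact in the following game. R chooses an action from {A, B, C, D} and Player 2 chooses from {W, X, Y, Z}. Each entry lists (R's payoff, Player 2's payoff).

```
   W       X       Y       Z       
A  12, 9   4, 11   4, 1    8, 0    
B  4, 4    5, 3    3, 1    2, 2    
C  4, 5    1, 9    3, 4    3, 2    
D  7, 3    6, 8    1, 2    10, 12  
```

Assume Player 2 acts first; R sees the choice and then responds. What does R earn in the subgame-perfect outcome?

R best-responds to each possible Player 2 move:
- W → R plays A (best of 12, 4, 4, 7); Player 2 gets 9.
- X → R plays D (best of 4, 5, 1, 6); Player 2 gets 8.
- Y → R plays A (best of 4, 3, 3, 1); Player 2 gets 1.
- Z → R plays D (best of 8, 2, 3, 10); Player 2 gets 12.
Player 2's induced payoffs are 9, 8, 1, 12, so Player 2 commits to Z. Subgame-perfect outcome: (D, Z) with payoffs (10, 12).

10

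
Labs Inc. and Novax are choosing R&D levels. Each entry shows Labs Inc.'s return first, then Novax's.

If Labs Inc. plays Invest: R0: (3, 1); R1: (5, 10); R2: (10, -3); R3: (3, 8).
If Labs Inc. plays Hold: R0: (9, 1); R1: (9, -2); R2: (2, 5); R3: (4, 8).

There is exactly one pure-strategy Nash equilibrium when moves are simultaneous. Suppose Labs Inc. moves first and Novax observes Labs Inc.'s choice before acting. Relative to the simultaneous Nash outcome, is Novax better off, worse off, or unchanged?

Novax best-responds to each possible Labs Inc. move:
- Invest: Novax compares 1, 10, -3, 8 and picks R1; Labs Inc. would get 5.
- Hold: Novax compares 1, -2, 5, 8 and picks R3; Labs Inc. would get 4.
Maximizing over 5, 4, Labs Inc. chooses Invest. Subgame-perfect outcome: (Invest, R1) with payoffs (5, 10).
Under simultaneous play:
Labs Inc.'s best replies: R0→Hold; R1→Hold; R2→Invest; R3→Hold.
Novax's best replies: Invest→R1; Hold→R3.
The unique mutual best reply is (Hold, R3), giving (4, 8).
Novax earns 10 sequentially versus 8 at the Nash outcome: better off.

better off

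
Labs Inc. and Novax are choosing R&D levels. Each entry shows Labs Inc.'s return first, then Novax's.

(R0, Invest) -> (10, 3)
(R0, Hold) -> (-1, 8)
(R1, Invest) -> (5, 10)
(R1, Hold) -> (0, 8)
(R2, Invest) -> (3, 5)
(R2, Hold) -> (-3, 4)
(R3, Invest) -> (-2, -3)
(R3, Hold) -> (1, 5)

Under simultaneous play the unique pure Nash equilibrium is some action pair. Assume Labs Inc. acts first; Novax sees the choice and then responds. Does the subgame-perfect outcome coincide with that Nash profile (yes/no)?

Solve by backward induction (Labs Inc. leads).
- R0: BR = Hold, leader payoff -1.
- R1: BR = Invest, leader payoff 5.
- R2: BR = Invest, leader payoff 3.
- R3: BR = Hold, leader payoff 1.
Labs Inc.'s induced payoffs are -1, 5, 3, 1, so Labs Inc. commits to R1. Subgame-perfect outcome: (R1, Invest) with payoffs (5, 10).
Under simultaneous play:
Labs Inc.'s best replies: Invest→R0; Hold→R3.
Novax's best replies: R0→Hold; R1→Invest; R2→Invest; R3→Hold.
Only (R3, Hold) has each player best-responding; Nash payoffs (1, 5).
Sequential outcome (R1, Invest) differs from the Nash profile (R3, Hold).

no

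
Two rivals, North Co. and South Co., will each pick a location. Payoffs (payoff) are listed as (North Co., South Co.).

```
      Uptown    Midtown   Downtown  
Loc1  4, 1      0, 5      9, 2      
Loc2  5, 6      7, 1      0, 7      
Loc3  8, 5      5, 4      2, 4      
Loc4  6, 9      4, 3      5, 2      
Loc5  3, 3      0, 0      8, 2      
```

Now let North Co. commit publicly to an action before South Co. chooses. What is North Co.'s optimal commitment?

South Co. best-responds to each possible North Co. move:
- Loc1: BR = Midtown, leader payoff 0.
- Loc2: BR = Downtown, leader payoff 0.
- Loc3: BR = Uptown, leader payoff 8.
- Loc4: BR = Uptown, leader payoff 6.
- Loc5: BR = Uptown, leader payoff 3.
North Co.'s induced payoffs are 0, 0, 8, 6, 3, so North Co. commits to Loc3. Subgame-perfect outcome: (Loc3, Uptown) with payoffs (8, 5).

Loc3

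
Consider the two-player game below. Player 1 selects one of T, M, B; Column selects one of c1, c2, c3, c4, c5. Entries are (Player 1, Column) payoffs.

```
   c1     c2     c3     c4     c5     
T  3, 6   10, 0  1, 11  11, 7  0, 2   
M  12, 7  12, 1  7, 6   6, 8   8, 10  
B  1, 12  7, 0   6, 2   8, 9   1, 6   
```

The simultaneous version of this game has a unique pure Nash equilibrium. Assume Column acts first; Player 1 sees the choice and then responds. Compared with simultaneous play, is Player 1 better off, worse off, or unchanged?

Work backward from Player 1's decision.
- c1: BR = M, leader payoff 7.
- c2: BR = M, leader payoff 1.
- c3: BR = M, leader payoff 6.
- c4: BR = T, leader payoff 7.
- c5: BR = M, leader payoff 10.
Among 7, 1, 6, 7, 10, the best is 10 at c5. Subgame-perfect outcome: (M, c5) with payoffs (8, 10).
Now find the simultaneous Nash equilibrium.
Player 1's best replies: c1→M; c2→M; c3→M; c4→T; c5→M.
Column's best replies: T→c3; M→c5; B→c1.
Only (M, c5) has each player best-responding; Nash payoffs (8, 10).
Player 1 earns 8 sequentially versus 8 at the Nash outcome: unchanged.

unchanged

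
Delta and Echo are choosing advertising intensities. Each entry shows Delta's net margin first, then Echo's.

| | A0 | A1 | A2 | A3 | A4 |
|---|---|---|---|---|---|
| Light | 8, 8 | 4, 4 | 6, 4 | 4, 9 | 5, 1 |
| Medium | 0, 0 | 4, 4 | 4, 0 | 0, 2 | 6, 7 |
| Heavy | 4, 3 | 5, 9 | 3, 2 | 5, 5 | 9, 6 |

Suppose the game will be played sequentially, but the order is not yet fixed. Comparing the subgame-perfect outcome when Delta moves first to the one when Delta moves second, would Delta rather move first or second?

If Delta leads: Echo's best replies are Light→A3, Medium→A4, Heavy→A1; Delta's induced payoffs 4, 6, 5; outcome (Medium, A4), payoffs (6, 7).
If Echo leads: Delta's best replies are A0→Light, A1→Heavy, A2→Light, A3→Heavy, A4→Heavy; Echo's induced payoffs 8, 9, 4, 5, 6; outcome (Heavy, A1), payoffs (5, 9).
Delta gets 6 moving first and 5 moving second, so Delta prefers to move first.

first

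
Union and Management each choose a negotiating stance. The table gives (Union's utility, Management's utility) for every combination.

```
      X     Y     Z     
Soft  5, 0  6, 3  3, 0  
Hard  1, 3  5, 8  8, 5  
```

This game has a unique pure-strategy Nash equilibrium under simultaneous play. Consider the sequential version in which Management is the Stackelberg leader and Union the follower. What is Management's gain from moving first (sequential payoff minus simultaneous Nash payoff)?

2

Work backward from Union's decision.
- X: BR = Soft, leader payoff 0.
- Y: BR = Soft, leader payoff 3.
- Z: BR = Hard, leader payoff 5.
Maximizing over 0, 3, 5, Management chooses Z. Subgame-perfect outcome: (Hard, Z) with payoffs (8, 5).
Now find the simultaneous Nash equilibrium.
Union's best replies: X→Soft; Y→Soft; Z→Hard.
Management's best replies: Soft→Y; Hard→Y.
Only (Soft, Y) has each player best-responding; Nash payoffs (6, 3).
Management's commitment gain: 5 − 3 = 2.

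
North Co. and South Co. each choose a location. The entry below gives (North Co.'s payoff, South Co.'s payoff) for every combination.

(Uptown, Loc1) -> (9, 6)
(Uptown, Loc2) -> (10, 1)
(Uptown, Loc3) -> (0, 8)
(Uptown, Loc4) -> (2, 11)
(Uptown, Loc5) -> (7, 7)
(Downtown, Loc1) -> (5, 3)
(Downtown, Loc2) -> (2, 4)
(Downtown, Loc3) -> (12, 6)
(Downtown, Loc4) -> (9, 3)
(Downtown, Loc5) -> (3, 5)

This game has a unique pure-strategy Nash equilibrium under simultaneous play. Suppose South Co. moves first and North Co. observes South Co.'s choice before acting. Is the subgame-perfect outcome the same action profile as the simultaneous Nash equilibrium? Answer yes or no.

Solve by backward induction (South Co. leads).
- Loc1: BR = Uptown, leader payoff 6.
- Loc2: BR = Uptown, leader payoff 1.
- Loc3: BR = Downtown, leader payoff 6.
- Loc4: BR = Downtown, leader payoff 3.
- Loc5: BR = Uptown, leader payoff 7.
South Co.'s induced payoffs are 6, 1, 6, 3, 7, so South Co. commits to Loc5. Subgame-perfect outcome: (Uptown, Loc5) with payoffs (7, 7).
Now find the simultaneous Nash equilibrium.
North Co.'s best replies: Loc1→Uptown; Loc2→Uptown; Loc3→Downtown; Loc4→Downtown; Loc5→Uptown.
South Co.'s best replies: Uptown→Loc4; Downtown→Loc3.
The unique mutual best reply is (Downtown, Loc3), giving (12, 6).
Sequential outcome (Uptown, Loc5) differs from the Nash profile (Downtown, Loc3).

no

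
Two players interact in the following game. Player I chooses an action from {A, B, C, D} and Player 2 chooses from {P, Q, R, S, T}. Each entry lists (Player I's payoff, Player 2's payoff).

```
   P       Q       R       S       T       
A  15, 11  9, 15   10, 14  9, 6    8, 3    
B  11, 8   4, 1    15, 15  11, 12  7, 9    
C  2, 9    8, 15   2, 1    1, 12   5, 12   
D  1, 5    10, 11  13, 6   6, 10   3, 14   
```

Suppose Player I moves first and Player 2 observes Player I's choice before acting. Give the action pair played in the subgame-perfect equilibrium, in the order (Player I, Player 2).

Work backward from Player 2's decision.
- A: BR = Q, leader payoff 9.
- B: BR = R, leader payoff 15.
- C: BR = Q, leader payoff 8.
- D: BR = T, leader payoff 3.
Among 9, 15, 8, 3, the best is 15 at B. Subgame-perfect outcome: (B, R) with payoffs (15, 15).

(B, R)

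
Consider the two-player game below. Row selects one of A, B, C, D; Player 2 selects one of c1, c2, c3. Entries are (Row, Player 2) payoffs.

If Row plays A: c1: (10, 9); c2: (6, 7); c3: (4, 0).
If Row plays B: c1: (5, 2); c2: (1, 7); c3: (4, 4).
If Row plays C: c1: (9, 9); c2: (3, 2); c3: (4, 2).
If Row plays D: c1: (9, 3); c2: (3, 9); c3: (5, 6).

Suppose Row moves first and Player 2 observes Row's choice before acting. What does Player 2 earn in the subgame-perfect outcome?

Work backward from Player 2's decision.
- A: BR = c1, leader payoff 10.
- B: BR = c2, leader payoff 1.
- C: BR = c1, leader payoff 9.
- D: BR = c2, leader payoff 3.
Row's induced payoffs are 10, 1, 9, 3, so Row commits to A. Subgame-perfect outcome: (A, c1) with payoffs (10, 9).

9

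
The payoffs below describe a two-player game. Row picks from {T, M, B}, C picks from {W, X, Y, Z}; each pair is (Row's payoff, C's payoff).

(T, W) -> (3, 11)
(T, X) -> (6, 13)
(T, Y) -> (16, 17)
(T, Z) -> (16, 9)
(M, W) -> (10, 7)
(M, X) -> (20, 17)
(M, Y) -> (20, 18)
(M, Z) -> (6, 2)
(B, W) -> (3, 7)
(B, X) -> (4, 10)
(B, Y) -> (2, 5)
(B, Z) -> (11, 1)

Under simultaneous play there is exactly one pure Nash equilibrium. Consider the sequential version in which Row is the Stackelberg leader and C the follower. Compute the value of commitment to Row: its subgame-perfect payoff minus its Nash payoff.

0

Backward induction with Row moving first.
- T → C plays Y (best of 11, 13, 17, 9); Row gets 16.
- M → C plays Y (best of 7, 17, 18, 2); Row gets 20.
- B → C plays X (best of 7, 10, 5, 1); Row gets 4.
Row's induced payoffs are 16, 20, 4, so Row commits to M. Subgame-perfect outcome: (M, Y) with payoffs (20, 18).
Now find the simultaneous Nash equilibrium.
Row's best replies: W→M; X→M; Y→M; Z→T.
C's best replies: T→Y; M→Y; B→X.
The unique mutual best reply is (M, Y), giving (20, 18).
Row's commitment gain: 20 − 20 = 0.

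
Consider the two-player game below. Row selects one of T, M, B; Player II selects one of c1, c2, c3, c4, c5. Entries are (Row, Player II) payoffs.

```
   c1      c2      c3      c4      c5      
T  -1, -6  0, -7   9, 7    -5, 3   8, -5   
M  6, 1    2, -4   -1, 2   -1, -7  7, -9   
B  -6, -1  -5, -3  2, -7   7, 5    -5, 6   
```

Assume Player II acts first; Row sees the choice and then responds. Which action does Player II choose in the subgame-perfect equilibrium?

Row best-responds to each possible Player II move:
- c1 → Row plays M (best of -1, 6, -6); Player II gets 1.
- c2 → Row plays M (best of 0, 2, -5); Player II gets -4.
- c3 → Row plays T (best of 9, -1, 2); Player II gets 7.
- c4 → Row plays B (best of -5, -1, 7); Player II gets 5.
- c5 → Row plays T (best of 8, 7, -5); Player II gets -5.
Maximizing over 1, -4, 7, 5, -5, Player II chooses c3. Subgame-perfect outcome: (T, c3) with payoffs (9, 7).

c3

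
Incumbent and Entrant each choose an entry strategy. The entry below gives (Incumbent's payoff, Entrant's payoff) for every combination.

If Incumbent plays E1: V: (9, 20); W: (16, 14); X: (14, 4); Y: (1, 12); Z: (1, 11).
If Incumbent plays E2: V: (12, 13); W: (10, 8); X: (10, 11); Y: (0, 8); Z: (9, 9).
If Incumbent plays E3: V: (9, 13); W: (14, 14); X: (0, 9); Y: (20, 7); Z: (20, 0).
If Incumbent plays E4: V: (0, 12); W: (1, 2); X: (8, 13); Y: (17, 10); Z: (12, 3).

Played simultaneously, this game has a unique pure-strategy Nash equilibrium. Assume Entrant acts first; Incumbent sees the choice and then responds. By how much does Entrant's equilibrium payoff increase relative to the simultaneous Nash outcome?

1

Incumbent best-responds to each possible Entrant move:
- V: Incumbent compares 9, 12, 9, 0 and picks E2; Entrant would get 13.
- W: Incumbent compares 16, 10, 14, 1 and picks E1; Entrant would get 14.
- X: Incumbent compares 14, 10, 0, 8 and picks E1; Entrant would get 4.
- Y: Incumbent compares 1, 0, 20, 17 and picks E3; Entrant would get 7.
- Z: Incumbent compares 1, 9, 20, 12 and picks E3; Entrant would get 0.
Maximizing over 13, 14, 4, 7, 0, Entrant chooses W. Subgame-perfect outcome: (E1, W) with payoffs (16, 14).
Now find the simultaneous Nash equilibrium.
Incumbent's best replies: V→E2; W→E1; X→E1; Y→E3; Z→E3.
Entrant's best replies: E1→V; E2→V; E3→W; E4→X.
Only (E2, V) has each player best-responding; Nash payoffs (12, 13).
Entrant's commitment gain: 14 − 13 = 1.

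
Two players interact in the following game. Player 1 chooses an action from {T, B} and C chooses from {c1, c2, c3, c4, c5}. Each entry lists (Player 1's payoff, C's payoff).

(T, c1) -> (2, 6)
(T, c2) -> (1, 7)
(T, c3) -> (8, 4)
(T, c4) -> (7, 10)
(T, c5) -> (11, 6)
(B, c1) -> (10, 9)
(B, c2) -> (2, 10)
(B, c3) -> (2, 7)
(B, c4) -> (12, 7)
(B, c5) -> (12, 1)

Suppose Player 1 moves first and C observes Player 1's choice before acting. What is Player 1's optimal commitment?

Backward induction with Player 1 moving first.
- T: BR = c4, leader payoff 7.
- B: BR = c2, leader payoff 2.
Maximizing over 7, 2, Player 1 chooses T. Subgame-perfect outcome: (T, c4) with payoffs (7, 10).

T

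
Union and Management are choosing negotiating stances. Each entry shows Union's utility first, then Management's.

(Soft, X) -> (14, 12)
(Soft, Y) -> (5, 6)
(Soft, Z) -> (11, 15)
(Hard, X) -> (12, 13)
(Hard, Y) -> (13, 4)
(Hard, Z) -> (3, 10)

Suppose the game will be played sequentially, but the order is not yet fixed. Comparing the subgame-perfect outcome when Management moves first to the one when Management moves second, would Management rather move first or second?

first

If Union leads: Management's best replies are Soft→Z, Hard→X; Union's induced payoffs 11, 12; outcome (Hard, X), payoffs (12, 13).
If Management leads: Union's best replies are X→Soft, Y→Hard, Z→Soft; Management's induced payoffs 12, 4, 15; outcome (Soft, Z), payoffs (11, 15).
Management gets 15 moving first and 13 moving second, so Management prefers to move first.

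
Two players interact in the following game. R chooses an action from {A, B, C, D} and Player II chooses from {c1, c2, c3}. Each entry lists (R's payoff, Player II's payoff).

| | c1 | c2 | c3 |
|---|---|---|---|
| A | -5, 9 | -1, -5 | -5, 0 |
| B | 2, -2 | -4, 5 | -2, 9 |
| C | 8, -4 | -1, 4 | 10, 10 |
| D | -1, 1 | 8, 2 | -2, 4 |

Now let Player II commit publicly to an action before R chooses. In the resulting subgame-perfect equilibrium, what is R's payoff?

10

R best-responds to each possible Player II move:
- c1: BR = C, leader payoff -4.
- c2: BR = D, leader payoff 2.
- c3: BR = C, leader payoff 10.
Among -4, 2, 10, the best is 10 at c3. Subgame-perfect outcome: (C, c3) with payoffs (10, 10).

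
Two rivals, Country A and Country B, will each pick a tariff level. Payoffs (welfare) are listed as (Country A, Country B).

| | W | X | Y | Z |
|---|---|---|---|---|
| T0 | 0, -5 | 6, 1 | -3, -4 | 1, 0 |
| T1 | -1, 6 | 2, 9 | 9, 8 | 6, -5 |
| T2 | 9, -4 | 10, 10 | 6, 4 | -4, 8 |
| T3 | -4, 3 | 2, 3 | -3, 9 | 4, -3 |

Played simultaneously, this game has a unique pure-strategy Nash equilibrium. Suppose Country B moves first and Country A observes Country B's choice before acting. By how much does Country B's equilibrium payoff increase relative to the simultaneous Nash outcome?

0

Work backward from Country A's decision.
- W: Country A compares 0, -1, 9, -4 and picks T2; Country B would get -4.
- X: Country A compares 6, 2, 10, 2 and picks T2; Country B would get 10.
- Y: Country A compares -3, 9, 6, -3 and picks T1; Country B would get 8.
- Z: Country A compares 1, 6, -4, 4 and picks T1; Country B would get -5.
Country B's induced payoffs are -4, 10, 8, -5, so Country B commits to X. Subgame-perfect outcome: (T2, X) with payoffs (10, 10).
Under simultaneous play:
Country A's best replies: W→T2; X→T2; Y→T1; Z→T1.
Country B's best replies: T0→X; T1→X; T2→X; T3→Y.
The unique mutual best reply is (T2, X), giving (10, 10).
Country B's commitment gain: 10 − 10 = 0.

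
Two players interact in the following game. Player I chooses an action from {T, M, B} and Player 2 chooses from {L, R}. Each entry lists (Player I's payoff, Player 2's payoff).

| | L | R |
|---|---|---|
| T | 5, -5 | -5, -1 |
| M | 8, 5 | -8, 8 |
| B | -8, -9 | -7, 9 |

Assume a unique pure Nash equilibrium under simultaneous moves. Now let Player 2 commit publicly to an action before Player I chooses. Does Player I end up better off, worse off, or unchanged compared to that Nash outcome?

better off

Backward induction with Player 2 moving first.
- L → Player I plays M (best of 5, 8, -8); Player 2 gets 5.
- R → Player I plays T (best of -5, -8, -7); Player 2 gets -1.
Among 5, -1, the best is 5 at L. Subgame-perfect outcome: (M, L) with payoffs (8, 5).
Under simultaneous play:
Player I's best replies: L→M; R→T.
Player 2's best replies: T→R; M→R; B→R.
Only (T, R) has each player best-responding; Nash payoffs (-5, -1).
Player I earns 8 sequentially versus -5 at the Nash outcome: better off.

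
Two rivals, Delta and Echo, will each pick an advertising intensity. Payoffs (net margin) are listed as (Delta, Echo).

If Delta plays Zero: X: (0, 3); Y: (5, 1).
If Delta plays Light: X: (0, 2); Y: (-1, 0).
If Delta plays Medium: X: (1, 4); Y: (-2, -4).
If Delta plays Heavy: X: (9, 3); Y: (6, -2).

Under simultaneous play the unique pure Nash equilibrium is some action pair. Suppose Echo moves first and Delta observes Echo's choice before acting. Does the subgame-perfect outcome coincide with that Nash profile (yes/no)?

yes

Backward induction with Echo moving first.
- X: Delta compares 0, 0, 1, 9 and picks Heavy; Echo would get 3.
- Y: Delta compares 5, -1, -2, 6 and picks Heavy; Echo would get -2.
Among 3, -2, the best is 3 at X. Subgame-perfect outcome: (Heavy, X) with payoffs (9, 3).
Under simultaneous play:
Delta's best replies: X→Heavy; Y→Heavy.
Echo's best replies: Zero→X; Light→X; Medium→X; Heavy→X.
The unique mutual best reply is (Heavy, X), giving (9, 3).
Sequential outcome (Heavy, X) coincides with the Nash profile (Heavy, X).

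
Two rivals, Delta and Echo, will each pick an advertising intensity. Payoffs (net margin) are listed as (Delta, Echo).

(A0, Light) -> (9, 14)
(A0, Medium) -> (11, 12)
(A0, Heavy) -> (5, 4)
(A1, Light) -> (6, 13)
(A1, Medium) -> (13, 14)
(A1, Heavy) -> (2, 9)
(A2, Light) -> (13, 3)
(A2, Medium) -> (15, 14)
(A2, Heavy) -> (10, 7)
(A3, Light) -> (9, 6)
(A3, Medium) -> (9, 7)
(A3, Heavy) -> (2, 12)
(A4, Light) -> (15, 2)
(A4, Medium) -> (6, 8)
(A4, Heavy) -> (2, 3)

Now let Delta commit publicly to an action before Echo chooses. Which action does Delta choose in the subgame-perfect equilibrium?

Echo best-responds to each possible Delta move:
- A0 → Echo plays Light (best of 14, 12, 4); Delta gets 9.
- A1 → Echo plays Medium (best of 13, 14, 9); Delta gets 13.
- A2 → Echo plays Medium (best of 3, 14, 7); Delta gets 15.
- A3 → Echo plays Heavy (best of 6, 7, 12); Delta gets 2.
- A4 → Echo plays Medium (best of 2, 8, 3); Delta gets 6.
Among 9, 13, 15, 2, 6, the best is 15 at A2. Subgame-perfect outcome: (A2, Medium) with payoffs (15, 14).

A2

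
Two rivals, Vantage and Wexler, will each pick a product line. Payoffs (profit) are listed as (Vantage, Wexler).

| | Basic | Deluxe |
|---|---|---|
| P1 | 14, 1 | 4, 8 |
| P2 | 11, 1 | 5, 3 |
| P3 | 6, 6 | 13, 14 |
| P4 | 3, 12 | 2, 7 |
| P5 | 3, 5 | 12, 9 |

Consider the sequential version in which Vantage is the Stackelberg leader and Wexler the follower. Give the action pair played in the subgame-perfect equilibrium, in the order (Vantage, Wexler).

Work backward from Wexler's decision.
- P1 → Wexler plays Deluxe (best of 1, 8); Vantage gets 4.
- P2 → Wexler plays Deluxe (best of 1, 3); Vantage gets 5.
- P3 → Wexler plays Deluxe (best of 6, 14); Vantage gets 13.
- P4 → Wexler plays Basic (best of 12, 7); Vantage gets 3.
- P5 → Wexler plays Deluxe (best of 5, 9); Vantage gets 12.
Vantage's induced payoffs are 4, 5, 13, 3, 12, so Vantage commits to P3. Subgame-perfect outcome: (P3, Deluxe) with payoffs (13, 14).

(P3, Deluxe)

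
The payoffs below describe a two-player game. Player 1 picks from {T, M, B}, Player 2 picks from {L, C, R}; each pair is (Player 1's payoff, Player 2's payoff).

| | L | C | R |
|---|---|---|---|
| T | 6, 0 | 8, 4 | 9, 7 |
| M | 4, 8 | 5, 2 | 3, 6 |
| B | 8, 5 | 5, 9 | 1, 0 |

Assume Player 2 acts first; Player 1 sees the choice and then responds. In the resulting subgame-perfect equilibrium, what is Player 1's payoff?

9

Backward induction with Player 2 moving first.
- L: BR = B, leader payoff 5.
- C: BR = T, leader payoff 4.
- R: BR = T, leader payoff 7.
Among 5, 4, 7, the best is 7 at R. Subgame-perfect outcome: (T, R) with payoffs (9, 7).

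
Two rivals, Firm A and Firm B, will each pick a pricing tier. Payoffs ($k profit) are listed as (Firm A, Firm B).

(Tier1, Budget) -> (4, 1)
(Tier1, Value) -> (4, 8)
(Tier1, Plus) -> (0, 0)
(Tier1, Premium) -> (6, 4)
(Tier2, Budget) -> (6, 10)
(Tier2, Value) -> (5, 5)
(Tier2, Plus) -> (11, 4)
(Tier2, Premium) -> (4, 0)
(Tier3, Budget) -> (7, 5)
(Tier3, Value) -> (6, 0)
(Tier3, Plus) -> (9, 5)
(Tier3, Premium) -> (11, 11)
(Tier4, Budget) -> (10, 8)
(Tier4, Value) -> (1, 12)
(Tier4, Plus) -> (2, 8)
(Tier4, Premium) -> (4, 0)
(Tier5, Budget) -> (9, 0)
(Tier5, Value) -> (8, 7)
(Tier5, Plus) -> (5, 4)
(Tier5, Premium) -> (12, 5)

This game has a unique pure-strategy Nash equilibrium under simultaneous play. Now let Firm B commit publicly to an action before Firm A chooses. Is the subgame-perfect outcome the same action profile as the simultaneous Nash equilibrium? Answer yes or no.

no

Work backward from Firm A's decision.
- Budget: Firm A compares 4, 6, 7, 10, 9 and picks Tier4; Firm B would get 8.
- Value: Firm A compares 4, 5, 6, 1, 8 and picks Tier5; Firm B would get 7.
- Plus: Firm A compares 0, 11, 9, 2, 5 and picks Tier2; Firm B would get 4.
- Premium: Firm A compares 6, 4, 11, 4, 12 and picks Tier5; Firm B would get 5.
Maximizing over 8, 7, 4, 5, Firm B chooses Budget. Subgame-perfect outcome: (Tier4, Budget) with payoffs (10, 8).
Now find the simultaneous Nash equilibrium.
Firm A's best replies: Budget→Tier4; Value→Tier5; Plus→Tier2; Premium→Tier5.
Firm B's best replies: Tier1→Value; Tier2→Budget; Tier3→Premium; Tier4→Value; Tier5→Value.
Only (Tier5, Value) has each player best-responding; Nash payoffs (8, 7).
Sequential outcome (Tier4, Budget) differs from the Nash profile (Tier5, Value).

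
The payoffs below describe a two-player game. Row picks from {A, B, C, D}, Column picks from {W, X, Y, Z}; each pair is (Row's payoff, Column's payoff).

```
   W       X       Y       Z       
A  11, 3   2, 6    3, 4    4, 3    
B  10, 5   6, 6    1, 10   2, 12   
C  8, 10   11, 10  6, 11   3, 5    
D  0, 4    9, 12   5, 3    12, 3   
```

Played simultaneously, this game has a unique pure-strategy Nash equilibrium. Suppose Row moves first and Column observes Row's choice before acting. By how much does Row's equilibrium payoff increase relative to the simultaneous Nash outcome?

Work backward from Column's decision.
- A: BR = X, leader payoff 2.
- B: BR = Z, leader payoff 2.
- C: BR = Y, leader payoff 6.
- D: BR = X, leader payoff 9.
Maximizing over 2, 2, 6, 9, Row chooses D. Subgame-perfect outcome: (D, X) with payoffs (9, 12).
Under simultaneous play:
Row's best replies: W→A; X→C; Y→C; Z→D.
Column's best replies: A→X; B→Z; C→Y; D→X.
Only (C, Y) has each player best-responding; Nash payoffs (6, 11).
Row's commitment gain: 9 − 6 = 3.

3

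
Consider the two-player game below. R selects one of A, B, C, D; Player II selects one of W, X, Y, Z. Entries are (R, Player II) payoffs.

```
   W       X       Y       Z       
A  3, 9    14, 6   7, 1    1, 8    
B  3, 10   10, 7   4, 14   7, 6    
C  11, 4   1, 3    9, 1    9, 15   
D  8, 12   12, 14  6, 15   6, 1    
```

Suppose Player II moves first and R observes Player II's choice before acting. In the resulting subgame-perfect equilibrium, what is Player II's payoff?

15

Solve by backward induction (Player II leads).
- W: BR = C, leader payoff 4.
- X: BR = A, leader payoff 6.
- Y: BR = C, leader payoff 1.
- Z: BR = C, leader payoff 15.
Among 4, 6, 1, 15, the best is 15 at Z. Subgame-perfect outcome: (C, Z) with payoffs (9, 15).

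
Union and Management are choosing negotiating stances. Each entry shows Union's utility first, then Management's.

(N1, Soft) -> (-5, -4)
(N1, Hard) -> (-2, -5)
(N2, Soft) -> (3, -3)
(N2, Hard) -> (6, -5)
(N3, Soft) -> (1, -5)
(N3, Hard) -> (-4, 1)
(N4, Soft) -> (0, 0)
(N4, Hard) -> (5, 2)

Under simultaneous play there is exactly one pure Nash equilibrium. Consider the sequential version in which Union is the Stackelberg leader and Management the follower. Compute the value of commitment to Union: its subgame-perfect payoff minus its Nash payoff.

2

Work backward from Management's decision.
- N1: Management compares -4, -5 and picks Soft; Union would get -5.
- N2: Management compares -3, -5 and picks Soft; Union would get 3.
- N3: Management compares -5, 1 and picks Hard; Union would get -4.
- N4: Management compares 0, 2 and picks Hard; Union would get 5.
Among -5, 3, -4, 5, the best is 5 at N4. Subgame-perfect outcome: (N4, Hard) with payoffs (5, 2).
Under simultaneous play:
Union's best replies: Soft→N2; Hard→N2.
Management's best replies: N1→Soft; N2→Soft; N3→Hard; N4→Hard.
The unique mutual best reply is (N2, Soft), giving (3, -3).
Union's commitment gain: 5 − 3 = 2.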